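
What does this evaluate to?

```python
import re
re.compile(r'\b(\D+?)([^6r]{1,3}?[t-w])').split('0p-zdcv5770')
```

['0p', '-', 'zdcv', '5770']

This matches a word boundary (`\b`, zero-width); then one or more of a non-digit (lazy) (captured); then 1 to 3 of any character except [6r] (lazy), then a character in [t-w] (captured).
With the lazy modifier that quantifier settles for the fewest repetitions that let the rest of the pattern succeed (the atoms after it are unaffected and can still be greedy).
Matches to split on: at [2:7] → '-zdcv'.
With a capturing group present, the delimiter's captured portion is kept in the result list.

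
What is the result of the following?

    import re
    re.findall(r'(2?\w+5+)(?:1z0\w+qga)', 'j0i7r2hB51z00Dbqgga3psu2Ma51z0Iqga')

['j0i7r2hB51z00Dbqgga3psu2Ma5']

`findall` collects group 1 from the one match (1 total).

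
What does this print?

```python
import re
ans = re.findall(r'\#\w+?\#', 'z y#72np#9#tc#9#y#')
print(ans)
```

Matches: at [3:9] → '#72np#'; at [10:14] → '#tc#'; at [15:18] → '#y#'.
With no groups in the pattern, `findall` gives back each whole match — 3 here.

['#72np#', '#tc#', '#y#']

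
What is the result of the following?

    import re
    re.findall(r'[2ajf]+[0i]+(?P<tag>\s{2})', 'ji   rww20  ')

Pattern: one or more of one of [2ajf]; then one or more of one of [0i]; then exactly 2 of whitespace (captured as 'tag').
Matches: at [0:4] match 'ji  ', group 1 = '  '; at [8:12] match '20  ', group 1 = '  '.
With a single group, `findall` returns only what that group captured — 2 items.

['  ', '  ']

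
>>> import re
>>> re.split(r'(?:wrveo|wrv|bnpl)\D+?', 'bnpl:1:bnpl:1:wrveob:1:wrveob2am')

Alternation isn't longest-match — the leftmost alternative that fits at this position is chosen.
Matches to split on: at [0:5] → 'bnpl:'; at [7:12] → 'bnpl:'; at [14:20] → 'wrveob'; at [23:29] → 'wrveob'.
Splitting on the pattern gives 5 pieces.

['', '1:', '1:', ':1:', '2am']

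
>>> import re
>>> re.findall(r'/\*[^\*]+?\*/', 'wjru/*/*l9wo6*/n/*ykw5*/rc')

Walking the string: at [6:15] → '/*l9wo6*/'; at [16:24] → '/*ykw5*/'.
With no groups in the pattern, `findall` gives back each whole match — 2 here.

['/*l9wo6*/', '/*ykw5*/']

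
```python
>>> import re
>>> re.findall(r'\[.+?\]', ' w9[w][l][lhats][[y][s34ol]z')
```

['[w]', '[l]', '[lhats]', '[[y]', '[s34ol]']

The `?` after the quantifier makes it lazy — it takes as little as possible before letting the rest of the pattern try.
With no groups in the pattern, `findall` gives back each whole match — 5 here.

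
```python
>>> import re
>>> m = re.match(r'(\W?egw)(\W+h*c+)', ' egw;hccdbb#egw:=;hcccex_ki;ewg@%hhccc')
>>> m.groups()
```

This matches optionally a non-word character, then the literal 'egw' (captured); then one or more of a non-word character, then zero or more of a literal 'h', then one or more of the literal 'c' (captured).
`re.match` won't scan ahead — the pattern has to work from the very first character.
The match spans [0:8] → ' egw;hcc'.
Captured: group 1 = ' egw', group 2 = ';hcc'.

(' egw', ';hcc')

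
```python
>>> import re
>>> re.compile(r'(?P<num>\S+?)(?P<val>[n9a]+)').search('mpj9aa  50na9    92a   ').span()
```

(0, 6)

The pattern matches one or more of a non-whitespace character (lazy) (captured as 'num'); then one or more of one of [n9a] (captured as 'val').
`re.search` scans for the first position where the pattern succeeds.
The match spans [0:6] → 'mpj9aa'.
Captured: group 1 = 'mpj', group 2 = '9aa'.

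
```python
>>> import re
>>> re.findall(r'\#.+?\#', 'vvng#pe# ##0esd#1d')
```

Since nothing is captured, `findall` lists the 2 matched substrings directly.

['#pe#', '##0esd#']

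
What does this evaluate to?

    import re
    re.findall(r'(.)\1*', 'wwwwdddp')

['w', 'd', 'p']

A backreference is literal: `\1` must see the identical characters the first group matched.
Matches: at [0:4] match 'wwww', group 1 = 'w'; at [4:7] match 'ddd', group 1 = 'd'; at [7:8] match 'p', group 1 = 'p'.
One capturing group, so `findall` returns just the captured substring from each match — 3 in all.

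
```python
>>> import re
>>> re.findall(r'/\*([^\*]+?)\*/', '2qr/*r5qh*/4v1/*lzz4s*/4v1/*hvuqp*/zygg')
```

['r5qh', 'lzz4s', 'hvuqp']

Scanning left to right: at [3:11] match '/*r5qh*/', group 1 = 'r5qh'; at [14:23] match '/*lzz4s*/', group 1 = 'lzz4s'; at [26:35] match '/*hvuqp*/', group 1 = 'hvuqp'.
One capturing group, so `findall` returns just the captured substring from each match — 3 in all.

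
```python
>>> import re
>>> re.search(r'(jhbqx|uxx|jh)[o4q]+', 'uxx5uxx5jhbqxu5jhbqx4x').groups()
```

`re.search` tries every starting position until one works.
The match spans [15:21] → 'jhbqx4'.
Captured: group 1 = 'jhbqx'.

('jhbqx',)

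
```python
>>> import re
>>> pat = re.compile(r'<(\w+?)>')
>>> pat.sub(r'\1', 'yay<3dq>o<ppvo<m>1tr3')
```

'yay3dqo<ppvom1tr3'

Matches: at [3:8] → '<3dq>'; at [14:17] → '<m>'.
The replacement refers to a captured group, so each match is rewritten using its own captured text.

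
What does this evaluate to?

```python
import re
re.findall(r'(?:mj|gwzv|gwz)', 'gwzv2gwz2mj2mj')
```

The regex engine tests alternatives in the order written; an earlier branch that matches wins even if a later one would match more.
Matches: at [0:4] → 'gwzv'; at [5:8] → 'gwz'; at [9:11] → 'mj'; at [12:14] → 'mj'.
No capturing groups, so `findall` returns the 4 full match strings.

['gwzv', 'gwz', 'mj', 'mj']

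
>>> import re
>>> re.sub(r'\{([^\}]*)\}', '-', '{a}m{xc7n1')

Matches: at [0:3] → '{a}'.
`sub` substitutes '-' at each match site.

'-m{xc7n1'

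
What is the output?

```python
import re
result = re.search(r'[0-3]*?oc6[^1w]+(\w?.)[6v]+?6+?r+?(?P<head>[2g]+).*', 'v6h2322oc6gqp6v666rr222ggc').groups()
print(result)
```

('6', '222gg')

The match spans [3:26] → '2322oc6gqp6v666rr222ggc'.
Captured: group 1 = '6', group 2 = '222gg'.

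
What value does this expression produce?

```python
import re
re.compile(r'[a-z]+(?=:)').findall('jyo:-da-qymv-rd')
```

Because the assertion is zero-width, the text it checks is not consumed and won't appear in the result.
Scanning left to right: at [0:3] → 'jyo'.
No capturing groups, so `findall` returns the 1 full match string.

['jyo']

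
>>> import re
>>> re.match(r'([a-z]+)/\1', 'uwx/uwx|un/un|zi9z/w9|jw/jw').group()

After group 1 captures some text, `\1` only succeeds where that same text appears again.
With `match`, the pattern is implicitly anchored at the beginning.
The match spans [0:7] → 'uwx/uwx'.
Captured: group 1 = 'uwx'.

'uwx/uwx'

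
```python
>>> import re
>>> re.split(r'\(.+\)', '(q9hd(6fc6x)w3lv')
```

['', 'w3lv']

The string is cut at each match, leaving 2 pieces.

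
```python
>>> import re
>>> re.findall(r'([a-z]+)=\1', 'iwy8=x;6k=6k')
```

With a single group, `findall` returns only what that group captured — 0 items.
Nothing in the string satisfies the pattern, so the list is empty.

[]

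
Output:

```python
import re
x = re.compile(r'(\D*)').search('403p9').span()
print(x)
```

Pattern: zero or more of a non-digit (captured).
Unlike `match`, `search` isn't anchored — it looks for the pattern anywhere in the string.
The match spans [0:0] → ''.
Captured: group 1 = ''.

(0, 0)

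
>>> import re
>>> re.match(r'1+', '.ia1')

None

This matches one or more of a literal '1'.
With `match`, the pattern is implicitly anchored at the beginning.
Here position 0 doesn't satisfy it, so the call returns None.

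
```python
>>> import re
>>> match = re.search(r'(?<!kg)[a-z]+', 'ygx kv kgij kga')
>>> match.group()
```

'ygx'

Because the assertion is negative and zero-width, positions next to the forbidden text are skipped.
`search` walks the string left to right and returns the first match it finds.
The match spans [0:3] → 'ygx'.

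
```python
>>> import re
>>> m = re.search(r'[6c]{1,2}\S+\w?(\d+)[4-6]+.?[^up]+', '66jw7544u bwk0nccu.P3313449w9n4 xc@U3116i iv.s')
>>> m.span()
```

Pattern: 1 to 2 of one of [6c], then one or more of a non-whitespace character, then optionally a word character; then one or more of a digit (captured); then one or more of a character in [4-6], then optionally any character, then one or more of any character except [up].
`re.search` tries every starting position until one works.
The match spans [0:17] → '66jw7544u bwk0ncc'.
Captured: group 1 = '4'.

(0, 17)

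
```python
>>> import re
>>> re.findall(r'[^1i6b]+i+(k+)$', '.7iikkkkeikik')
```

['k']

This matches one or more of any character except [1i6b], then one or more of the literal 'i'; then one or more of a literal 'k' (captured); then anchored at the end.
Because there's exactly one group, `findall` drops the full match and keeps group 1 from the one hit.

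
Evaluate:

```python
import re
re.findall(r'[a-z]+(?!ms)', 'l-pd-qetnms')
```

A negative assertion filters positions out without eating any characters.
Walking the string: at [0:1] → 'l'; at [2:4] → 'pd'; at [5:11] → 'qetnms'.
Since nothing is captured, `findall` lists the 3 matched substrings directly.

['l', 'pd', 'qetnms']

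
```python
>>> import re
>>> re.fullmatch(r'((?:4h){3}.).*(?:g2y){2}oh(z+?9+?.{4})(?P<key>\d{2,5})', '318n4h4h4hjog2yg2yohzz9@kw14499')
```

This matches the literal '4h' repeated 3 times, then any character (captured); then zero or more of any character, then the literal 'g2y' repeated 2 times, then the literal 'oh'; then one or more of a literal 'z' (lazy), then one or more of a literal '9' (lazy), then exactly 4 of any character (captured); then 2 to 5 of a digit (captured as 'key').
For `fullmatch`, every character of the input must be accounted for by the pattern.
Here there's no way to consume every character, so the call returns None.

None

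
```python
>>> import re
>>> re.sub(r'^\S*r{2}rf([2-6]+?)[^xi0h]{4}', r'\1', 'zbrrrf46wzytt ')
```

'4tt '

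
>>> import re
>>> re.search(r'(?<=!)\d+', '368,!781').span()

The `(?=…)`/`(?<=…)` assertion just peeks at neighbouring text; it doesn't advance the match position.
The match spans [5:8] → '781'.

(5, 8)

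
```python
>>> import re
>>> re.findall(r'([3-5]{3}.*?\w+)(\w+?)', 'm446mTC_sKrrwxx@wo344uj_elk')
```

[('344uj_el', 'k')]

Pattern: exactly 3 of a character in [3-5], then zero or more of any character (lazy), then one or more of a word character (captured); then one or more of a word character (lazy) (captured).
Walking the string: at [18:27] match '344uj_elk', groups = ('344uj_el', 'k').
With 2 capturing groups, `findall` returns a 2-tuple per match.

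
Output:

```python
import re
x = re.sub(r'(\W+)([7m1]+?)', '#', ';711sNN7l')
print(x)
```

This matches one or more of a non-word character (captured); then one or more of one of [7m1] (lazy) (captured).
Lazy quantifiers expand one character at a time until the remainder of the pattern can match.
Matches: at [0:2] → ';7'.
Each match is replaced by '#'.

#11sNN7l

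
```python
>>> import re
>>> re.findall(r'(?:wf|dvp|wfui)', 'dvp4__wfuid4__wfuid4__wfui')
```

Alternation tries branches left to right and keeps the first one that lets the overall match succeed at that position.
Matches: at [0:3] → 'dvp'; at [6:8] → 'wf'; at [14:16] → 'wf'; at [22:24] → 'wf'.
With no groups in the pattern, `findall` gives back each whole match — 4 here.

['dvp', 'wf', 'wf', 'wf']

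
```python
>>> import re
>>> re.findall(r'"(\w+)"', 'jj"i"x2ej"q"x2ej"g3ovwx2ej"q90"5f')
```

`findall` collects group 1 from each match (3 total).

['i', 'q', 'g3ovwx2ej']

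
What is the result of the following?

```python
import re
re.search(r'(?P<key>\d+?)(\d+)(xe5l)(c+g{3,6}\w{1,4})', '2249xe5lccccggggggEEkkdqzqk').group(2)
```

The match spans [0:22] → '2249xe5lccccggggggEEkk'.
Captured: group 1 = '2', group 2 = '249', group 3 = 'xe5l', group 4 = 'ccccggggggEEkk'.

'249'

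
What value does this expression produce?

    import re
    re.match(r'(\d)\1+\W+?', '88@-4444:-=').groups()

('8',)

The match spans [0:3] → '88@'.
Captured: group 1 = '8'.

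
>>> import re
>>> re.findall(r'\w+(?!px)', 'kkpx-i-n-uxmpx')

The negative lookaround is zero-width — it rules out positions where the adjacent text would match, without consuming anything.
Walking the string: at [0:4] → 'kkpx'; at [5:6] → 'i'; at [7:8] → 'n'; at [9:14] → 'uxmpx'.
With no groups in the pattern, `findall` gives back each whole match — 4 here.

['kkpx', 'i', 'n', 'uxmpx']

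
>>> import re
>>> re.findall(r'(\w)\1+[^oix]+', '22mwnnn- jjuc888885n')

`\1` has to match the exact text group 1 already captured.
Walking the string: at [0:20] match '22mwnnn- jjuc888885n', group 1 = '2'.
`findall` collects group 1 from the one match (1 total).

['2']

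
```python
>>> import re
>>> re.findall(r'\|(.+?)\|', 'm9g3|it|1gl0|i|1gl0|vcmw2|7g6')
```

['it', 'i', 'vcmw2']

Because the quantifier is non-greedy, it stops expanding at the earliest point where the rest of the pattern can succeed.
With a single group, `findall` returns only what that group captured — 3 items.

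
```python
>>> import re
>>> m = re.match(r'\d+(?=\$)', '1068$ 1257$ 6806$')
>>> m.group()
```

'1068'

Because the assertion is zero-width, the text it checks is not consumed and won't appear in the result.
With `match`, the pattern is implicitly anchored at the beginning.
The match spans [0:4] → '1068'.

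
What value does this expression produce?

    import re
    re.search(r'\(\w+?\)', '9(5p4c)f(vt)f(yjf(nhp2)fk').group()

The match spans [1:7] → '(5p4c)'.

'(5p4c)'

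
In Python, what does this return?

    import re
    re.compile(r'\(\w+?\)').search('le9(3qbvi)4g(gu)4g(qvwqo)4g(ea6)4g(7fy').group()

'(3qbvi)'

The match spans [3:10] → '(3qbvi)'.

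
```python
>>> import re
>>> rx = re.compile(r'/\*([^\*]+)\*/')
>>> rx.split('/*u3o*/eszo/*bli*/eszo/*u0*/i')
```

Matches to split on: at [0:7] → '/*u3o*/'; at [11:18] → '/*bli*/'; at [22:28] → '/*u0*/'.
Because the pattern has a capturing group, `split` also inserts each captured text between the pieces.

['', 'u3o', 'eszo', 'bli', 'eszo', 'u0', 'i']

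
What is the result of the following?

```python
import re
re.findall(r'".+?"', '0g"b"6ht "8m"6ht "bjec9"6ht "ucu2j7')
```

['"b"', '"8m"', '"bjec9"']

Because the quantifier is non-greedy, it stops expanding at the earliest point where the rest of the pattern can succeed.
Since nothing is captured, `findall` lists the 3 matched substrings directly.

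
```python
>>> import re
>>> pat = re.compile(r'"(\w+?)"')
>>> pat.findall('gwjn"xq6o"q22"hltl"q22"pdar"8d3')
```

['xq6o', 'hltl', 'pdar']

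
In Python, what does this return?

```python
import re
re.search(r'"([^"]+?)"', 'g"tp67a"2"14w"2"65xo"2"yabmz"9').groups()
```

The match spans [1:8] → '"tp67a"'.
Captured: group 1 = 'tp67a'.

('tp67a',)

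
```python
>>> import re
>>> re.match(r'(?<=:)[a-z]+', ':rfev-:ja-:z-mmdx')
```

None

The `(?=…)`/`(?<=…)` assertion just peeks at neighbouring text; it doesn't advance the match position.
`match` is anchored at position 0; if the pattern doesn't fit there, it returns None.
Here the pattern fails at index 0, so the call returns None.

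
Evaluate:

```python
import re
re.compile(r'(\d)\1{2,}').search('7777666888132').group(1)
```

The backreference `\1` re-matches whatever the first group consumed, character for character.
`re.search` tries every starting position until one works.
The match spans [0:4] → '7777'.
Captured: group 1 = '7'.

'7'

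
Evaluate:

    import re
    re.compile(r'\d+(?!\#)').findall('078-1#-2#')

`(?!…)`/`(?<!…)` only lets a position through if the neighbouring text does NOT match; no characters are consumed.
Matches: at [0:3] → '078'.
Since nothing is captured, `findall` lists the 1 matched substring directly.

['078']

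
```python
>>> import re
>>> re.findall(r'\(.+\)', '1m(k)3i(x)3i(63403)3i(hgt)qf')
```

['(k)3i(x)3i(63403)3i(hgt)']

Matches: at [2:26] → '(k)3i(x)3i(63403)3i(hgt)'.
Since nothing is captured, `findall` lists the 1 matched substring directly.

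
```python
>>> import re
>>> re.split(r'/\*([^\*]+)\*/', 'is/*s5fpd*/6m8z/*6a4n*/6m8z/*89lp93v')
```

['is', 's5fpd', '6m8z', '6a4n', '6m8z/*89lp93v']

`re.split` interleaves the captured-group text with the surrounding fragments.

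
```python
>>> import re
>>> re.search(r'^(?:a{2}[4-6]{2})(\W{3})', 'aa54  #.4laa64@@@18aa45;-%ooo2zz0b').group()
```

Pattern: anchored at the start of the string; then exactly 2 of the literal 'a', then exactly 2 of a character in [4-6] (non-capturing group); then exactly 3 of a non-word character (captured).
Unlike `match`, `search` isn't anchored — it looks for the pattern anywhere in the string.
The match spans [0:7] → 'aa54  #'.
Captured: group 1 = '  #'.

'aa54  #'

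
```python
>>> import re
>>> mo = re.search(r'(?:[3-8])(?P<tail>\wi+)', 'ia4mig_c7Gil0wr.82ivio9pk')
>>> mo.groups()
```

('mi',)

This matches a character in [3-8] (non-capturing group); then a word character, then one or more of the literal 'i' (captured as 'tail').
`re.search` scans for the first position where the pattern succeeds.
The match spans [2:5] → '4mi'.
Captured: group 1 = 'mi'.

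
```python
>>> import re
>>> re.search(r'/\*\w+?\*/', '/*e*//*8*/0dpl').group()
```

`re.search` scans for the first position where the pattern succeeds.
The match spans [0:5] → '/*e*/'.

'/*e*/'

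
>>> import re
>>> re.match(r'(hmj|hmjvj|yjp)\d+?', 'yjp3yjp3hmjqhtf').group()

'yjp3'

With `match`, the pattern is implicitly anchored at the beginning.
The match spans [0:4] → 'yjp3'.
Captured: group 1 = 'yjp'.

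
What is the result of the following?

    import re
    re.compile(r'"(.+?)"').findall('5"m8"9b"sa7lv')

A non-greedy quantifier consumes as few characters as it can — just enough that the remainder of the pattern still matches from where it stops; whatever follows it matches normally.
Walking the string: at [1:5] match '"m8"', group 1 = 'm8'.
Because there's exactly one group, `findall` drops the full match and keeps group 1 from the one hit.

['m8']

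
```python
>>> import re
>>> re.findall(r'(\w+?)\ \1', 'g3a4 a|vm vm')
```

['vm']

A backreference is literal: `\1` must see the identical characters the first group matched.
With a single group, `findall` returns only what that group captured — 1 item.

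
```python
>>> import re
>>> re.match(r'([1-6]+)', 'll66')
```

None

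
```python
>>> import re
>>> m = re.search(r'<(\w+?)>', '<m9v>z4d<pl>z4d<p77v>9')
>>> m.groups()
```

Unlike `match`, `search` isn't anchored — it looks for the pattern anywhere in the string.
The match spans [0:5] → '<m9v>'.
Captured: group 1 = 'm9v'.

('m9v',)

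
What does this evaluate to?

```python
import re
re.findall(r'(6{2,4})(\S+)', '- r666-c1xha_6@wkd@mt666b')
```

[('666', '-c1xha_6@wkd@mt666b')]

This matches 2 to 4 of a literal '6' (captured); then one or more of a non-whitespace character (captured).
Multiple groups make `findall` return tuples — one 2-tuple for the one match.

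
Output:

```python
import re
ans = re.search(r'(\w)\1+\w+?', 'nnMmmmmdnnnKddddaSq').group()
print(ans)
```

After group 1 captures some text, `\1` only succeeds where that same text appears again.
The match spans [0:3] → 'nnM'.

nnM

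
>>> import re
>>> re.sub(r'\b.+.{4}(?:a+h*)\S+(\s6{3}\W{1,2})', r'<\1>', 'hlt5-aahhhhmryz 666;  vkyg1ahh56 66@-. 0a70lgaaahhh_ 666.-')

Pattern: a word boundary (`\b`, zero-width); then one or more of any character, then exactly 4 of any character; then one or more of a literal 'a', then zero or more of the literal 'h' (non-capturing group); then one or more of a non-whitespace character; then whitespace, then exactly 3 of the literal '6', then 1 to 2 of a non-word character (captured).
`\1` in the replacement pulls in group 1's text for each match.

'< 666.->'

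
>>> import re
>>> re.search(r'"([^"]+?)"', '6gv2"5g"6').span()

(4, 8)

`re.search` tries every starting position until one works.
The match spans [4:8] → '"5g"'.
Captured: group 1 = '5g'.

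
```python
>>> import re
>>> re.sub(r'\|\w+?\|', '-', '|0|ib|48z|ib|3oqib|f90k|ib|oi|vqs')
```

'-ib-ib-f90k-oi|vqs'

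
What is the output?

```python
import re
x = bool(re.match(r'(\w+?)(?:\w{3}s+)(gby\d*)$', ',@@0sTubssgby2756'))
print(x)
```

False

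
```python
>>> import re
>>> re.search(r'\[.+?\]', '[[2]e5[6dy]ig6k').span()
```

The match spans [0:4] → '[[2]'.

(0, 4)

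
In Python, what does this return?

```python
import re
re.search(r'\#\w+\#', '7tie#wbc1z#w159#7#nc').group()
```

Unlike `match`, `search` isn't anchored — it looks for the pattern anywhere in the string.
The match spans [4:11] → '#wbc1z#'.

'#wbc1z#'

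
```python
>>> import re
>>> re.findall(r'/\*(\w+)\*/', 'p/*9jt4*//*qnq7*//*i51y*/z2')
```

One capturing group, so `findall` returns just the captured substring from each match — 3 in all.

['9jt4', 'qnq7', 'i51y']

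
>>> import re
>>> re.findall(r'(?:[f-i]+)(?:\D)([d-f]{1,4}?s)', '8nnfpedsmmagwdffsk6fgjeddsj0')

['eds', 'dffs', 'edds']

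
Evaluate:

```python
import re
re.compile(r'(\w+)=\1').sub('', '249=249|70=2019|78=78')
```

'|70=2019|'

`\1` is not a pattern — it's the concrete string captured by group 1, re-applied verbatim.
Each match is replaced by ''.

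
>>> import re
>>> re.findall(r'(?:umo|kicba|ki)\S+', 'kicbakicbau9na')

['kicbakicbau9na']

Since nothing is captured, `findall` lists the 1 matched substring directly.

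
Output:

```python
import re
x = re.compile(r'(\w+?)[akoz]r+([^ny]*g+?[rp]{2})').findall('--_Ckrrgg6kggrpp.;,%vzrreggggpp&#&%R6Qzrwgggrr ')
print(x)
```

[('_C', 'gg6kggrpp.;,%vzrreggggpp&#&%R6Qzrwgggrr')]

`findall` packs the 2 group values into a tuple for every match.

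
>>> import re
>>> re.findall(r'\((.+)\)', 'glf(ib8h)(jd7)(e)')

Scanning left to right: at [3:17] match '(ib8h)(jd7)(e)', group 1 = 'ib8h)(jd7)(e'.
`findall` collects group 1 from the one match (1 total).

['ib8h)(jd7)(e']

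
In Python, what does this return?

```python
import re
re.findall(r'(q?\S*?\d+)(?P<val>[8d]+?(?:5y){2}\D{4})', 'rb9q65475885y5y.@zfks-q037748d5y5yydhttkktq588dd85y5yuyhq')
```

[('rb9q654758', '85y5y.@zf'), ('ks-q037748', 'd5y5yydht'), ('tkktq588', 'dd85y5yuyhq')]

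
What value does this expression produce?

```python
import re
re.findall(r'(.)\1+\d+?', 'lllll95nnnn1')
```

['l', 'n']

The backreference `\1` re-matches whatever the first group consumed, character for character.
Matches: at [0:6] match 'lllll9', group 1 = 'l'; at [7:12] match 'nnnn1', group 1 = 'n'.
Because there's exactly one group, `findall` drops the full match and keeps group 1 from each hit.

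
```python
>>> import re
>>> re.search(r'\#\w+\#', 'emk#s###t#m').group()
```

'#s#'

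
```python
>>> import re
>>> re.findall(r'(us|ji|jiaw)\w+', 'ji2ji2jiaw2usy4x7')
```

['ji']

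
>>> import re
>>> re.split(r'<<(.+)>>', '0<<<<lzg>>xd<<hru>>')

Matches to split on: at [1:19] → '<<<<lzg>>xd<<hru>>'.
Because the pattern has a capturing group, `split` also inserts each captured text between the pieces.

['0', '<<lzg>>xd<<hru', '']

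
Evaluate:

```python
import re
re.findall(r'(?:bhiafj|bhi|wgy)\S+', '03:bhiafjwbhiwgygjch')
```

['bhiafjwbhiwgygjch']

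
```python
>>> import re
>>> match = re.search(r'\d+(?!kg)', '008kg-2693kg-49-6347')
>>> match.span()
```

(0, 2)

`(?!…)`/`(?<!…)` only lets a position through if the neighbouring text does NOT match; no characters are consumed.
The match spans [0:2] → '00'.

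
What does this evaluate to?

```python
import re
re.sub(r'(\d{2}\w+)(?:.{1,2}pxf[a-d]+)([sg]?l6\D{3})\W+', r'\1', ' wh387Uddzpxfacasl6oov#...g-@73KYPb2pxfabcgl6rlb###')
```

' wh387Uddg-@73KYPb'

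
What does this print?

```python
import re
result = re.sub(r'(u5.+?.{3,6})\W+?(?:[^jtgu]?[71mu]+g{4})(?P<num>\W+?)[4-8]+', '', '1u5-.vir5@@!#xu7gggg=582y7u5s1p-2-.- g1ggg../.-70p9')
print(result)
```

12y7u5s1p-2-.- g1ggg../.-70p9

Pattern: the literal 'u5', then one or more of any character (lazy), then 3 to 6 of any character (captured); then one or more of a non-word character (lazy); then optionally any character except [jtgu], then one or more of one of [71mu], then exactly 4 of the literal 'g' (non-capturing group); then one or more of a non-word character (lazy) (captured as 'num'); then one or more of a character in [4-8].
Matches: at [1:23] → 'u5-.vir5@@!#xu7gggg=58'.
Each match is replaced by ''.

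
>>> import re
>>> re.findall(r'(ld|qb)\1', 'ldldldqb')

['ld']

`\1` has to match the exact text group 1 already captured.
Walking the string: at [0:4] match 'ldld', group 1 = 'ld'.
One capturing group, so `findall` returns just the captured substring from the one match — 1 in all.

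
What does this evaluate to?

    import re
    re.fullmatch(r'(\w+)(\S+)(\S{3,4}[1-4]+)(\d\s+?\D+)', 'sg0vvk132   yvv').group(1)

'sg0'

The match spans [0:15] → 'sg0vvk132   yvv'.
Captured: group 1 = 'sg0', group 2 = 'v', group 3 = 'vk13', group 4 = '2   yvv'.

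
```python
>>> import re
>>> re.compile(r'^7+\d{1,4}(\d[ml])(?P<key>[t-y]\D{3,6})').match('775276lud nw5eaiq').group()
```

'775276lud nw'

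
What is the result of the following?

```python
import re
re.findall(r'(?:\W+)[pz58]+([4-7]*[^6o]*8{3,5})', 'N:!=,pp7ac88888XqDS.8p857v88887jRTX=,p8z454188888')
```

This matches one or more of a non-word character (non-capturing group); then one or more of one of [pz58]; then zero or more of a character in [4-7], then zero or more of any character except [6o], then 3 to 5 of a literal '8' (captured).
One capturing group, so `findall` returns just the captured substring from the one match — 1 in all.

['7ac88888XqDS.8p857v88887jRTX=,p8z454188888']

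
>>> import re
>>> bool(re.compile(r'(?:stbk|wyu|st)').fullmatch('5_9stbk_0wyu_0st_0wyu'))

False

`re.fullmatch` requires the pattern to consume the entire string.
Here there's no way to consume every character, so the call returns None, and `bool(None)` is False.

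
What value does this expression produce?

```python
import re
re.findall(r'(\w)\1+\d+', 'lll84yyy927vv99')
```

['l', 'y', 'v']

After group 1 captures some text, `\1` only succeeds where that same text appears again.
Because there's exactly one group, `findall` drops the full match and keeps group 1 from each hit.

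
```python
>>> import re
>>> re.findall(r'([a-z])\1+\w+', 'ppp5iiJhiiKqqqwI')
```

['p']

A backreference is literal: `\1` must see the identical characters the first group matched.
Scanning left to right: at [0:16] match 'ppp5iiJhiiKqqqwI', group 1 = 'p'.
`findall` collects group 1 from the one match (1 total).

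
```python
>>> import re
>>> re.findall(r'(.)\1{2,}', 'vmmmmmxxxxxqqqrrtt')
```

['m', 'x', 'q']

The backreference `\1` re-matches whatever the first group consumed, character for character.
Matches: at [1:6] match 'mmmmm', group 1 = 'm'; at [6:11] match 'xxxxx', group 1 = 'x'; at [11:14] match 'qqq', group 1 = 'q'.
One capturing group, so `findall` returns just the captured substring from each match — 3 in all.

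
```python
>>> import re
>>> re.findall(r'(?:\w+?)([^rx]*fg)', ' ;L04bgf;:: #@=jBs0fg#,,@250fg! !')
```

['04bgf;:: #@=jBs0fg#,,@250fg']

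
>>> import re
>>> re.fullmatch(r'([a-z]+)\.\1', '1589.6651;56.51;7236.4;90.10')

The backreference `\1` re-matches whatever the first group consumed, character for character.
`re.fullmatch` is like wrapping the pattern in `^…$` (in single-line mode).
Here the pattern can't cover the whole string, so the call returns None.

None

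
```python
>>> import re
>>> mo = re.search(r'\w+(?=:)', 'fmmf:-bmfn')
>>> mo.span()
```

(0, 4)

The positive lookaround only admits positions where the adjacent text matches; those characters stay outside the span.
`search` walks the string left to right and returns the first match it finds.
The match spans [0:4] → 'fmmf'.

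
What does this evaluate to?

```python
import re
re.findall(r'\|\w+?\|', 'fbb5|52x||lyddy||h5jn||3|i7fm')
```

['|52x|', '|lyddy|', '|h5jn|', '|3|']

Walking the string: at [4:9] → '|52x|'; at [9:16] → '|lyddy|'; at [16:22] → '|h5jn|'; at [22:25] → '|3|'.
Since nothing is captured, `findall` lists the 4 matched substrings directly.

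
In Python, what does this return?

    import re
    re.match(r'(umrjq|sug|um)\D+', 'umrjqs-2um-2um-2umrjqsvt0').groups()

('umrjq',)

The match spans [0:7] → 'umrjqs-'.
Captured: group 1 = 'umrjq'.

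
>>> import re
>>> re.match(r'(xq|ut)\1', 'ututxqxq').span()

(0, 4)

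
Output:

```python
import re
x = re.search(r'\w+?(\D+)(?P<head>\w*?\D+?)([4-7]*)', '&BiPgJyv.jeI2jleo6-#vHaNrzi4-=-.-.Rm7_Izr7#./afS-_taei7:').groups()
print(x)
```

('iPgJyv.jeI', '2j', '')

The pattern matches one or more of a word character (lazy); then one or more of a non-digit (captured); then zero or more of a word character (lazy), then one or more of a non-digit (lazy) (captured as 'head'); then zero or more of a character in [4-7] (captured).
A non-greedy quantifier consumes as few characters as it can — just enough that the remainder of the pattern still matches from where it stops; whatever follows it matches normally.
`re.search` scans for the first position where the pattern succeeds.
The match spans [1:14] → 'BiPgJyv.jeI2j'.
Captured: group 1 = 'iPgJyv.jeI', group 2 = '2j', group 3 = ''.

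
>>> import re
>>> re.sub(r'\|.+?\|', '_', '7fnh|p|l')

'7fnh_l'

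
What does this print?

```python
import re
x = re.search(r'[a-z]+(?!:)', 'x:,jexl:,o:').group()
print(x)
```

`(?!…)`/`(?<!…)` only lets a position through if the neighbouring text does NOT match; no characters are consumed.
The match spans [3:6] → 'jex'.

jex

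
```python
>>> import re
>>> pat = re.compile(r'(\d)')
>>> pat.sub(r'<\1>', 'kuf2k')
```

'kuf<2>k'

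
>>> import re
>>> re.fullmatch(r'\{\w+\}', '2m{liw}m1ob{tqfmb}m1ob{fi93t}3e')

None

`re.fullmatch` is like wrapping the pattern in `^…$` (in single-line mode).
Here the string isn't matched end-to-end, so the call returns None.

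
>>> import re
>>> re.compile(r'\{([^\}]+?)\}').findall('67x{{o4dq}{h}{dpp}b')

`findall` collects group 1 from each match (3 total).

['{o4dq', 'h', 'dpp']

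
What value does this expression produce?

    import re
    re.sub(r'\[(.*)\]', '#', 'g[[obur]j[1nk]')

Matches: at [1:14] → '[[obur]j[1nk]'.
Every occurrence is swapped for '#'.

'g#'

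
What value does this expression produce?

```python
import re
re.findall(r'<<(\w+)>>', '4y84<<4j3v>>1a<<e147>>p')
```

['4j3v', 'e147']

Because there's exactly one group, `findall` drops the full match and keeps group 1 from each hit.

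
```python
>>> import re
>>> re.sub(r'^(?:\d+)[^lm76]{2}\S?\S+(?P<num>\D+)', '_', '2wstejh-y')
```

This matches anchored at the start of the string; then one or more of a digit (non-capturing group); then exactly 2 of any character except [lm76], then optionally a non-whitespace character, then one or more of a non-whitespace character; then one or more of a non-digit (captured as 'num').
Every occurrence is swapped for '_'.

'_'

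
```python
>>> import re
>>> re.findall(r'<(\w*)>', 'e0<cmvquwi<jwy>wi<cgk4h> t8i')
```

Because there's exactly one group, `findall` drops the full match and keeps group 1 from each hit.

['jwy', 'cgk4h']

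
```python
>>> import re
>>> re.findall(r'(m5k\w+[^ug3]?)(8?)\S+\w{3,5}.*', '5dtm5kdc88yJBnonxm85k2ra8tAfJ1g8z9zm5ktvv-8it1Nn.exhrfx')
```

[('m5kdc88yJBnonxm85k2ra8tAfJ1g8z9zm5ktvv-', '8')]

Pattern: the literal 'm5k', then one or more of a word character, then optionally any character except [ug3] (captured); then optionally a literal '8' (captured); then one or more of a non-whitespace character, then 3 to 5 of a word character; then zero or more of any character.
With 2 capturing groups, `findall` returns a 2-tuple per match.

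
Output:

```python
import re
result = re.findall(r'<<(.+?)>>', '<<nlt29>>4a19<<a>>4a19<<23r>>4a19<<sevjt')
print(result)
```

A non-greedy quantifier consumes as few characters as it can — just enough that the remainder of the pattern still matches from where it stops; whatever follows it matches normally.
With a single group, `findall` returns only what that group captured — 3 items.

['nlt29', 'a', '23r']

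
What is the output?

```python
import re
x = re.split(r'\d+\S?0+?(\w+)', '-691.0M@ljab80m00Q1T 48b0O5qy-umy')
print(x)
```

['-', 'M', '@ljab', '0Q1T', ' ', 'O5qy', '-umy']

This matches one or more of a digit, then optionally a non-whitespace character, then one or more of a literal '0' (lazy); then one or more of a word character (captured).
The `?` after the quantifier makes it lazy — it takes as little as possible before letting the rest of the pattern try.
Matches to split on: at [1:7] → '691.0M'; at [12:20] → '80m00Q1T'; at [21:29] → '48b0O5qy'.
With a capturing group present, the delimiter's captured portion is kept in the result list.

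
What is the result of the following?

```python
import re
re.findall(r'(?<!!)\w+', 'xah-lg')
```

['xah', 'lg']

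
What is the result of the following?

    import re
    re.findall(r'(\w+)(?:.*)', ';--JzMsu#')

The pattern matches one or more of a word character (captured); then zero or more of any character (non-capturing group).
Walking the string: at [3:9] match 'JzMsu#', group 1 = 'JzMsu'.
Because there's exactly one group, `findall` drops the full match and keeps group 1 from the one hit.

['JzMsu']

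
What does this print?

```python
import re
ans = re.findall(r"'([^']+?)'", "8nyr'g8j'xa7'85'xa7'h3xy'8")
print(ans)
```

['g8j', '85', 'h3xy']

Matches: at [4:9] match "'g8j'", group 1 = 'g8j'; at [12:16] match "'85'", group 1 = '85'; at [19:25] match "'h3xy'", group 1 = 'h3xy'.
With a single group, `findall` returns only what that group captured — 3 items.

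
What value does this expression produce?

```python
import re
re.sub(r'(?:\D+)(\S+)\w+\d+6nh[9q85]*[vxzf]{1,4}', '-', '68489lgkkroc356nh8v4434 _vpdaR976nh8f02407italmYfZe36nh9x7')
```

'68489-4434-7'

This matches one or more of a non-digit (non-capturing group); then one or more of a non-whitespace character (captured); then one or more of a word character, then one or more of a digit; then the literal '6nh', then zero or more of one of [9q85], then 1 to 4 of one of [vxzf].
Matches: at [5:19] → 'lgkkroc356nh8v'; at [23:57] → ' _vpdaR976nh8f02407italmYfZe36nh9x'.
Every occurrence is swapped for '-'.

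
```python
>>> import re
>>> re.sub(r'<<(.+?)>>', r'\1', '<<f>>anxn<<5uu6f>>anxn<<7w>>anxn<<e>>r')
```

'fanxn5uu6fanxn7wanxner'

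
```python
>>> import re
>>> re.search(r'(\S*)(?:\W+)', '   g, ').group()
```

'   '

This matches zero or more of a non-whitespace character (captured); then one or more of a non-word character (non-capturing group).
`search` walks the string left to right and returns the first match it finds.
The match spans [0:3] → '   '.
Captured: group 1 = ''.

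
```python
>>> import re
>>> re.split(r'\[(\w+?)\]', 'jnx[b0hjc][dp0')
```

['jnx', 'b0hjc', '[dp0']

Matches to split on: at [3:10] → '[b0hjc]'.
`re.split` interleaves the captured-group text with the surrounding fragments.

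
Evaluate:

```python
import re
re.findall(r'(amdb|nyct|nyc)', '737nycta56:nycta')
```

['nyct', 'nyct']

Alternation isn't longest-match — the leftmost alternative that fits at this position is chosen.
Scanning left to right: at [3:7] match 'nyct', group 1 = 'nyct'; at [11:15] match 'nyct', group 1 = 'nyct'.
One capturing group, so `findall` returns just the captured substring from each match — 2 in all.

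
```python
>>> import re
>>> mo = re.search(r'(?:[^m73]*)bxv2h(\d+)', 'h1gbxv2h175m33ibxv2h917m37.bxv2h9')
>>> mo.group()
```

'h1gbxv2h175'

The match spans [0:11] → 'h1gbxv2h175'.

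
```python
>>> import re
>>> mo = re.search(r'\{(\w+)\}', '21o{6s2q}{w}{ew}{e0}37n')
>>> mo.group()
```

The match spans [3:9] → '{6s2q}'.

'{6s2q}'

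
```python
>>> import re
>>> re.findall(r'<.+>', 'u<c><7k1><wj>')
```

With no groups in the pattern, `findall` gives back each whole match — 1 here.

['<c><7k1><wj>']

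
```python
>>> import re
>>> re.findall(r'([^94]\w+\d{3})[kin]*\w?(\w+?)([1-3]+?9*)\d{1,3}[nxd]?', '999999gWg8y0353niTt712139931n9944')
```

[('gWg8y0353niTt712139', '9', '3')]

The pattern matches any character except [94], then one or more of a word character, then exactly 3 of a digit (captured); then zero or more of one of [kin], then optionally a word character; then one or more of a word character (lazy) (captured); then one or more of a character in [1-3] (lazy), then zero or more of a literal '9' (captured); then 1 to 3 of a digit, then optionally one of [nxd].
Walking the string: at [6:29] match 'gWg8y0353niTt712139931n', groups = ('gWg8y0353niTt712139', '9', '3').
Multiple groups make `findall` return tuples — one 3-tuple for the one match.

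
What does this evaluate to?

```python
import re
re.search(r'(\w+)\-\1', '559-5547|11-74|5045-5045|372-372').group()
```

'5045-5045'

A backreference is literal: `\1` must see the identical characters the first group matched.
`re.search` scans for the first position where the pattern succeeds.
The match spans [15:24] → '5045-5045'.
Captured: group 1 = '5045'.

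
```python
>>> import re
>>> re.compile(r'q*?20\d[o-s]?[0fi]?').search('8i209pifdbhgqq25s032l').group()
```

The match spans [2:7] → '209pi'.

'209pi'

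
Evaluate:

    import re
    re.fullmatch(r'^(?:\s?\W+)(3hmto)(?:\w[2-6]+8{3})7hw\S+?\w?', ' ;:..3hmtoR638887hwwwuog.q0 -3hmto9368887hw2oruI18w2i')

This matches anchored at the start of the string; then optionally whitespace, then one or more of a non-word character (non-capturing group); then the literal '3h', then the literal 'mto' (captured); then a word character, then one or more of a character in [2-6], then exactly 3 of a literal '8' (non-capturing group); then the literal '7hw', then one or more of a non-whitespace character (lazy), then optionally a word character.
For `fullmatch`, every character of the input must be accounted for by the pattern.
Here there's no way to consume every character, so the call returns None.

None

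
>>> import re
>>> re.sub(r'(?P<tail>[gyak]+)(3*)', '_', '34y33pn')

`sub` substitutes '_' at each match site.

'34_pn'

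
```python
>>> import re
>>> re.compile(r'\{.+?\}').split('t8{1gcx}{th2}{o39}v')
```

['t8', '', '', 'v']

Matches to split on: at [2:8] → '{1gcx}'; at [8:13] → '{th2}'; at [13:18] → '{o39}'.
`split` removes every match and returns the 4 fragments in between.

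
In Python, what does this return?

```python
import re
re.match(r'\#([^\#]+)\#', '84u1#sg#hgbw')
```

With `match`, the pattern is implicitly anchored at the beginning.
Here the pattern fails at index 0, so the call returns None.

None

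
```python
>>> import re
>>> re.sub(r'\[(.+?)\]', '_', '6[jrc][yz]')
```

The `?` after the quantifier makes it lazy — it takes as little as possible before letting the rest of the pattern try.
`sub` substitutes '_' at each match site.

'6__'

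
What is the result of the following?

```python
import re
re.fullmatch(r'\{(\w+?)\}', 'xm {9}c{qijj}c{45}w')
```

None

For `fullmatch`, every character of the input must be accounted for by the pattern.
Here the string isn't matched end-to-end, so the call returns None.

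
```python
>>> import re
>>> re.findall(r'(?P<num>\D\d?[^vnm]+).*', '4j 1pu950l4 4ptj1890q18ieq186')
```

['j 1pu950l4 4ptj1890q18ieq186']

The pattern matches a non-digit, then optionally a digit, then one or more of any character except [vnm] (captured as 'num'); then zero or more of any character.
Walking the string: at [1:29] match 'j 1pu950l4 4ptj1890q18ieq186', group 1 = 'j 1pu950l4 4ptj1890q18ieq186'.
Because there's exactly one group, `findall` drops the full match and keeps group 1 from the one hit.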